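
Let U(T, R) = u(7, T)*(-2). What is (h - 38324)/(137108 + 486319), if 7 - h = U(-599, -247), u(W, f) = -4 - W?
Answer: -5477/89061 ≈ -0.061497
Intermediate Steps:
U(T, R) = 22 (U(T, R) = (-4 - 1*7)*(-2) = (-4 - 7)*(-2) = -11*(-2) = 22)
h = -15 (h = 7 - 1*22 = 7 - 22 = -15)
(h - 38324)/(137108 + 486319) = (-15 - 38324)/(137108 + 486319) = -38339/623427 = -38339*1/623427 = -5477/89061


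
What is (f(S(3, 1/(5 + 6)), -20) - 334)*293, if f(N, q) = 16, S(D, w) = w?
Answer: -93174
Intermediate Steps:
(f(S(3, 1/(5 + 6)), -20) - 334)*293 = (16 - 334)*293 = -318*293 = -93174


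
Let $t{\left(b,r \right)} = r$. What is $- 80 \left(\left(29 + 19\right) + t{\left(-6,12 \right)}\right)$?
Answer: $-4800$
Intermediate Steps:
$- 80 \left(\left(29 + 19\right) + t{\left(-6,12 \right)}\right) = - 80 \left(\left(29 + 19\right) + 12\right) = - 80 \left(48 + 12\right) = \left(-80\right) 60 = -4800$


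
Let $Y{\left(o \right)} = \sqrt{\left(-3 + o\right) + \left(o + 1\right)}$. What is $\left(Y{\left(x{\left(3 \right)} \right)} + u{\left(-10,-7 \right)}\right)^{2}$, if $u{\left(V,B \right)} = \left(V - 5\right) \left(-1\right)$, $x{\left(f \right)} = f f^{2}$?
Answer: $277 + 60 \sqrt{13} \approx 493.33$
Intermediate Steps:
$x{\left(f \right)} = f^{3}$
$u{\left(V,B \right)} = 5 - V$ ($u{\left(V,B \right)} = \left(V - 5\right) \left(-1\right) = \left(-5 + V\right) \left(-1\right) = 5 - V$)
$Y{\left(o \right)} = \sqrt{-2 + 2 o}$ ($Y{\left(o \right)} = \sqrt{\left(-3 + o\right) + \left(1 + o\right)} = \sqrt{-2 + 2 o}$)
$\left(Y{\left(x{\left(3 \right)} \right)} + u{\left(-10,-7 \right)}\right)^{2} = \left(\sqrt{-2 + 2 \cdot 3^{3}} + \left(5 - -10\right)\right)^{2} = \left(\sqrt{-2 + 2 \cdot 27} + \left(5 + 10\right)\right)^{2} = \left(\sqrt{-2 + 54} + 15\right)^{2} = \left(\sqrt{52} + 15\right)^{2} = \left(2 \sqrt{13} + 15\right)^{2} = \left(15 + 2 \sqrt{13}\right)^{2}$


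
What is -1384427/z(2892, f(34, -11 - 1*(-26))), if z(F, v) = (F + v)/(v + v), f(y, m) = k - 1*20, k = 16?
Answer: 1384427/361 ≈ 3835.0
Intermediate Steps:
f(y, m) = -4 (f(y, m) = 16 - 1*20 = 16 - 20 = -4)
z(F, v) = (F + v)/(2*v) (z(F, v) = (F + v)/((2*v)) = (F + v)*(1/(2*v)) = (F + v)/(2*v))
-1384427/z(2892, f(34, -11 - 1*(-26))) = -1384427*(-8/(2892 - 4)) = -1384427/((1/2)*(-1/4)*2888) = -1384427/(-361) = -1384427*(-1/361) = 1384427/361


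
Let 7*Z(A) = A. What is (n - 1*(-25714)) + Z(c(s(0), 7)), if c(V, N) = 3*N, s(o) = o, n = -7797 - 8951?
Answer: 8969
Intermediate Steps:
n = -16748
Z(A) = A/7
(n - 1*(-25714)) + Z(c(s(0), 7)) = (-16748 - 1*(-25714)) + (3*7)/7 = (-16748 + 25714) + (⅐)*21 = 8966 + 3 = 8969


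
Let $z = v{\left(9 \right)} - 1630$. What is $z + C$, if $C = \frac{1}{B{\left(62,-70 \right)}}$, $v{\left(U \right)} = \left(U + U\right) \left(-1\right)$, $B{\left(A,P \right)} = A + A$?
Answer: $- \frac{204351}{124} \approx -1648.0$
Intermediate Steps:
$B{\left(A,P \right)} = 2 A$
$v{\left(U \right)} = - 2 U$ ($v{\left(U \right)} = 2 U \left(-1\right) = - 2 U$)
$C = \frac{1}{124}$ ($C = \frac{1}{2 \cdot 62} = \frac{1}{124} \approx 0.0080645$)
$z = -1648$ ($z = \left(-2\right) 9 - 1630 = -18 - 1630 = -1648$)
$z + C = -1648 + \frac{1}{124} = - \frac{204351}{124}$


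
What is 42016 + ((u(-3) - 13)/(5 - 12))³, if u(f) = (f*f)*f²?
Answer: 14097056/343 ≈ 41099.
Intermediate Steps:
u(f) = f⁴ (u(f) = f²*f² = f⁴)
42016 + ((u(-3) - 13)/(5 - 12))³ = 42016 + (((-3)⁴ - 13)/(5 - 12))³ = 42016 + ((81 - 13)/(-7))³ = 42016 + (68*(-⅐))³ = 42016 + (-68/7)³ = 42016 - 314432/343 = 14097056/343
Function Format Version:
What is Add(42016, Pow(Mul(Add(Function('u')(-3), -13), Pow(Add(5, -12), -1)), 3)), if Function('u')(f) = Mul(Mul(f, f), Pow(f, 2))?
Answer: Rational(14097056, 343) ≈ 41099.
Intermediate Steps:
Function('u')(f) = Pow(f, 4) (Function('u')(f) = Mul(Pow(f, 2), Pow(f, 2)) = Pow(f, 4))
Add(42016, Pow(Mul(Add(Function('u')(-3), -13), Pow(Add(5, -12), -1)), 3)) = Add(42016, Pow(Mul(Add(Pow(-3, 4), -13), Pow(Add(5, -12), -1)), 3)) = Add(42016, Pow(Mul(Add(81, -13), Pow(-7, -1)), 3)) = Add(42016, Pow(Mul(68, Rational(-1, 7)), 3)) = Add(42016, Pow(Rational(-68, 7), 3)) = Add(42016, Rational(-314432, 343)) = Rational(14097056, 343)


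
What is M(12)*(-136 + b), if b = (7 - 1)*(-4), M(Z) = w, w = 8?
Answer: -1280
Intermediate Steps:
M(Z) = 8
b = -24 (b = 6*(-4) = -24)
M(12)*(-136 + b) = 8*(-136 - 24) = 8*(-160) = -1280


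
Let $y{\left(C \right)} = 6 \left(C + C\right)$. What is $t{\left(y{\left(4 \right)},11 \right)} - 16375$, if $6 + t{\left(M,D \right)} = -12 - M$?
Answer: $-16441$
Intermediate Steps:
$y{\left(C \right)} = 12 C$ ($y{\left(C \right)} = 6 \cdot 2 C = 12 C$)
$t{\left(M,D \right)} = -18 - M$ ($t{\left(M,D \right)} = -6 - \left(12 + M\right) = -18 - M$)
$t{\left(y{\left(4 \right)},11 \right)} - 16375 = \left(-18 - 12 \cdot 4\right) - 16375 = \left(-18 - 48\right) - 16375 = -66 - 16375 = -16441$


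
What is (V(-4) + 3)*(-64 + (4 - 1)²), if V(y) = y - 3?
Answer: 220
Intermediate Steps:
V(y) = -3 + y
(V(-4) + 3)*(-64 + (4 - 1)²) = ((-3 - 4) + 3)*(-64 + (4 - 1)²) = (-7 + 3)*(-64 + 3²) = -4*(-64 + 9) = -4*(-55) = 220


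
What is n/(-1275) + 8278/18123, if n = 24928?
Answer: -49023966/2567425 ≈ -19.095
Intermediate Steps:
n/(-1275) + 8278/18123 = 24928/(-1275) + 8278/18123 = 24928*(-1/1275) + 8278*(1/18123) = -24928/1275 + 8278/18123 = -49023966/2567425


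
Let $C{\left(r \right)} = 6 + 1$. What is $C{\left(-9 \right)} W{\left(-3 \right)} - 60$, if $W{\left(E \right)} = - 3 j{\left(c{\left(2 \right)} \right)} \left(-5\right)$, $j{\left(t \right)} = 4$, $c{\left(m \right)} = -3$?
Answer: $360$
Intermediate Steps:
$C{\left(r \right)} = 7$
$W{\left(E \right)} = 60$ ($W{\left(E \right)} = \left(-3\right) 4 \left(-5\right) = \left(-12\right) \left(-5\right) = 60$)
$C{\left(-9 \right)} W{\left(-3 \right)} - 60 = 7 \cdot 60 - 60 = 420 - 60 = 360$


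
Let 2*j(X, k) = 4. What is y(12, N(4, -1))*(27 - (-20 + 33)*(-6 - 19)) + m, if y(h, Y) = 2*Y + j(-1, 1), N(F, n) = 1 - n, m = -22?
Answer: 2090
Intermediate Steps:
j(X, k) = 2 (j(X, k) = (½)*4 = 2)
y(h, Y) = 2 + 2*Y (y(h, Y) = 2*Y + 2 = 2 + 2*Y)
y(12, N(4, -1))*(27 - (-20 + 33)*(-6 - 19)) + m = (2 + 2*(1 - 1*(-1)))*(27 - (-20 + 33)*(-6 - 19)) - 22 = (2 + 2*(1 + 1))*(27 - 13*(-25)) - 22 = (2 + 2*2)*(27 - 1*(-325)) - 22 = (2 + 4)*(27 + 325) - 22 = 6*352 - 22 = 2112 - 22 = 2090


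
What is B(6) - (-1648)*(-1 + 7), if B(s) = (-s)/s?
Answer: 9887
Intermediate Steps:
B(s) = -1
B(6) - (-1648)*(-1 + 7) = -1 - (-1648)*(-1 + 7) = -1 - (-1648)*6 = -1 - 206*(-48) = -1 + 9888 = 9887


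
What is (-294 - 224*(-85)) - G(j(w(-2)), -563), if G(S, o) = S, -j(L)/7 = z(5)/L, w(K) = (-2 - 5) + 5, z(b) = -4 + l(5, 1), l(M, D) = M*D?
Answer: 37485/2 ≈ 18743.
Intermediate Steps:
l(M, D) = D*M
z(b) = 1 (z(b) = -4 + 1*5 = -4 + 5 = 1)
w(K) = -2 (w(K) = -7 + 5 = -2)
j(L) = -7/L
(-294 - 224*(-85)) - G(j(w(-2)), -563) = (-294 - 224*(-85)) - (-7)/(-2) = (-294 + 19040) - (-7)*(-1)/2 = 18746 - 1*7/2 = 18746 - 7/2 = 37485/2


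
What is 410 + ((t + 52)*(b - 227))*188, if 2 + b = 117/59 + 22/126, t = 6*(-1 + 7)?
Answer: -13947930142/3717 ≈ -3.7525e+6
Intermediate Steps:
t = 36 (t = 6*6 = 36)
b = 586/3717 (b = -2 + (117/59 + 22/126) = -2 + (117*(1/59) + 22*(1/126)) = -2 + (117/59 + 11/63) = -2 + 8020/3717 = 586/3717 ≈ 0.15765)
410 + ((t + 52)*(b - 227))*188 = 410 + ((36 + 52)*(586/3717 - 227))*188 = 410 + (88*(-843173/3717))*188 = 410 - 74199224/3717*188 = 410 - 13949454112/3717 = -13947930142/3717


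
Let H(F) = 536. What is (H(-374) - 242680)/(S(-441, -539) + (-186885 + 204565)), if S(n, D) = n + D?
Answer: -60536/4175 ≈ -14.500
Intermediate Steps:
S(n, D) = D + n
(H(-374) - 242680)/(S(-441, -539) + (-186885 + 204565)) = (536 - 242680)/((-539 - 441) + (-186885 + 204565)) = -242144/(-980 + 17680) = -242144/16700 = -242144*1/16700 = -60536/4175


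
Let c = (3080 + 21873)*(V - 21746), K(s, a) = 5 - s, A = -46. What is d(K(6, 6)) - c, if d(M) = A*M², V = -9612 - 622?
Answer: 797996894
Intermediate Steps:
V = -10234
c = -797996940 (c = (3080 + 21873)*(-10234 - 21746) = 24953*(-31980) = -797996940)
d(M) = -46*M²
d(K(6, 6)) - c = -46*(5 - 1*6)² - 1*(-797996940) = -46*(5 - 6)² + 797996940 = -46*(-1)² + 797996940 = -46*1 + 797996940 = -46 + 797996940 = 797996894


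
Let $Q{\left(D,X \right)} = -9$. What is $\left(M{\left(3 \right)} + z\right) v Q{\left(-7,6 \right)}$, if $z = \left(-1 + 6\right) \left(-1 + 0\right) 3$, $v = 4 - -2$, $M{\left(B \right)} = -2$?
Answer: $918$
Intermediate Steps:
$v = 6$ ($v = 4 + 2 = 6$)
$z = -15$ ($z = 5 \left(-1\right) 3 = \left(-5\right) 3 = -15$)
$\left(M{\left(3 \right)} + z\right) v Q{\left(-7,6 \right)} = \left(-2 - 15\right) 6 \left(-9\right) = \left(-17\right) 6 \left(-9\right) = \left(-102\right) \left(-9\right) = 918$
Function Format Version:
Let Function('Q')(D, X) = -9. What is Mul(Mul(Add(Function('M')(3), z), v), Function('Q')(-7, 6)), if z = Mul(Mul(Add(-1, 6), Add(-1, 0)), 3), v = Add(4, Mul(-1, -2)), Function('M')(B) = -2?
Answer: 918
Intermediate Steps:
v = 6 (v = Add(4, 2) = 6)
z = -15 (z = Mul(Mul(5, -1), 3) = Mul(-5, 3) = -15)
Mul(Mul(Add(Function('M')(3), z), v), Function('Q')(-7, 6)) = Mul(Mul(Add(-2, -15), 6), -9) = Mul(Mul(-17, 6), -9) = Mul(-102, -9) = 918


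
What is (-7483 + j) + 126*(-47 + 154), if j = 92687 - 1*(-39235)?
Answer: 137921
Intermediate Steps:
j = 131922 (j = 92687 + 39235 = 131922)
(-7483 + j) + 126*(-47 + 154) = (-7483 + 131922) + 126*(-47 + 154) = 124439 + 126*107 = 124439 + 13482 = 137921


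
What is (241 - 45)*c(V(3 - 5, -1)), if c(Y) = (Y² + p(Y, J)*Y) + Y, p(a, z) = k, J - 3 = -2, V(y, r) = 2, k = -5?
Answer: -784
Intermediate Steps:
J = 1 (J = 3 - 2 = 1)
p(a, z) = -5
c(Y) = Y² - 4*Y (c(Y) = (Y² - 5*Y) + Y = Y² - 4*Y)
(241 - 45)*c(V(3 - 5, -1)) = (241 - 45)*(2*(-4 + 2)) = 196*(2*(-2)) = 196*(-4) = -784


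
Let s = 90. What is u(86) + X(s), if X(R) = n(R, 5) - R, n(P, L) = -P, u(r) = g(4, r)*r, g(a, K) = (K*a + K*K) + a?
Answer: 665804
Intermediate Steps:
g(a, K) = a + K² + K*a (g(a, K) = (K*a + K²) + a = (K² + K*a) + a = a + K² + K*a)
u(r) = r*(4 + r² + 4*r) (u(r) = (4 + r² + r*4)*r = (4 + r² + 4*r)*r = r*(4 + r² + 4*r))
X(R) = -2*R (X(R) = -R - R = -2*R)
u(86) + X(s) = 86*(4 + 86² + 4*86) - 2*90 = 86*(4 + 7396 + 344) - 180 = 86*7744 - 180 = 665984 - 180 = 665804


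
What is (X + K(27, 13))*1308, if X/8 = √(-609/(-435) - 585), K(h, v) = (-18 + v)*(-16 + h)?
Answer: -71940 + 10464*I*√14590/5 ≈ -71940.0 + 2.5279e+5*I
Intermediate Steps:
X = 8*I*√14590/5 (X = 8*√(-609/(-435) - 585) = 8*√(-609*(-1/435) - 585) = 8*√(7/5 - 585) = 8*√(-2918/5) = 8*(I*√14590/5) = 8*I*√14590/5 ≈ 193.26*I)
(X + K(27, 13))*1308 = (8*I*√14590/5 + (288 - 18*27 - 16*13 + 27*13))*1308 = (8*I*√14590/5 + (288 - 486 - 208 + 351))*1308 = (8*I*√14590/5 - 55)*1308 = (-55 + 8*I*√14590/5)*1308 = -71940 + 10464*I*√14590/5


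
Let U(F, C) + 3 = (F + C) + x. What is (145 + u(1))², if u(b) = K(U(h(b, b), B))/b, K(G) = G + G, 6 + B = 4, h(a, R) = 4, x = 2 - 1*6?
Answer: 18225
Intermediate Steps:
x = -4 (x = 2 - 6 = -4)
B = -2 (B = -6 + 4 = -2)
U(F, C) = -7 + C + F (U(F, C) = -3 + ((F + C) - 4) = -3 + ((C + F) - 4) = -3 + (-4 + C + F) = -7 + C + F)
K(G) = 2*G
u(b) = -10/b (u(b) = (2*(-7 - 2 + 4))/b = (2*(-5))/b = -10/b)
(145 + u(1))² = (145 - 10/1)² = (145 - 10*1)² = (145 - 10)² = 135² = 18225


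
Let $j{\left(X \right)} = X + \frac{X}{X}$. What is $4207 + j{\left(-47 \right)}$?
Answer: $4161$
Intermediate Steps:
$j{\left(X \right)} = 1 + X$ ($j{\left(X \right)} = X + 1 = 1 + X$)
$4207 + j{\left(-47 \right)} = 4207 + \left(1 - 47\right) = 4207 - 46 = 4161$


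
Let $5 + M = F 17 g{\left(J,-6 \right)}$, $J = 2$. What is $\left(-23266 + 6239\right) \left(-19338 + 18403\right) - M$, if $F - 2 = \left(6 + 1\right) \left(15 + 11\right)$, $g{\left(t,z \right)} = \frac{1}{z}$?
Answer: $\frac{47762314}{3} \approx 1.5921 \cdot 10^{7}$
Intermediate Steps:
$F = 184$ ($F = 2 + \left(6 + 1\right) \left(15 + 11\right) = 2 + 7 \cdot 26 = 2 + 182 = 184$)
$M = - \frac{1579}{3}$ ($M = -5 + 184 \frac{17}{-6} = -5 + 184 \cdot 17 \left(- \frac{1}{6}\right) = -5 + 184 \left(- \frac{17}{6}\right) = -5 - \frac{1564}{3} = - \frac{1579}{3} \approx -526.33$)
$\left(-23266 + 6239\right) \left(-19338 + 18403\right) - M = \left(-23266 + 6239\right) \left(-19338 + 18403\right) - - \frac{1579}{3} = \left(-17027\right) \left(-935\right) + \frac{1579}{3} = 15920245 + \frac{1579}{3} = \frac{47762314}{3}$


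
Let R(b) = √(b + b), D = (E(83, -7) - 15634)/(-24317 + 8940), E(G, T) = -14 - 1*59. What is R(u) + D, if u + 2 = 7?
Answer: 15707/15377 + √10 ≈ 4.1837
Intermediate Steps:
E(G, T) = -73 (E(G, T) = -14 - 59 = -73)
u = 5 (u = -2 + 7 = 5)
D = 15707/15377 (D = (-73 - 15634)/(-24317 + 8940) = -15707/(-15377) = -15707*(-1/15377) = 15707/15377 ≈ 1.0215)
R(b) = √2*√b (R(b) = √(2*b) = √2*√b)
R(u) + D = √2*√5 + 15707/15377 = √10 + 15707/15377 = 15707/15377 + √10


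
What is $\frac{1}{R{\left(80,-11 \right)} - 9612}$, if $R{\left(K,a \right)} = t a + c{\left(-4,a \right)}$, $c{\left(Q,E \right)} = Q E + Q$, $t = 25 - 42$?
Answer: $- \frac{1}{9385} \approx -0.00010655$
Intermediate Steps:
$t = -17$ ($t = 25 - 42 = -17$)
$c{\left(Q,E \right)} = Q + E Q$ ($c{\left(Q,E \right)} = E Q + Q = Q + E Q$)
$R{\left(K,a \right)} = -4 - 21 a$ ($R{\left(K,a \right)} = - 17 a - 4 \left(1 + a\right) = - 17 a - \left(4 + 4 a\right) = -4 - 21 a$)
$\frac{1}{R{\left(80,-11 \right)} - 9612} = \frac{1}{\left(-4 - -231\right) - 9612} = \frac{1}{\left(-4 + 231\right) - 9612} = \frac{1}{227 - 9612} = \frac{1}{-9385} = - \frac{1}{9385}$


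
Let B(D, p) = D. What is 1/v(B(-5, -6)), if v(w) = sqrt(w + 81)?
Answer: sqrt(19)/38 ≈ 0.11471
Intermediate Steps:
v(w) = sqrt(81 + w)
1/v(B(-5, -6)) = 1/(sqrt(81 - 5)) = 1/(sqrt(76)) = 1/(2*sqrt(19)) = sqrt(19)/38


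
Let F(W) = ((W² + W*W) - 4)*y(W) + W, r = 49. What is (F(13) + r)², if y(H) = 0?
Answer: 3844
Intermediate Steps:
F(W) = W (F(W) = ((W² + W*W) - 4)*0 + W = ((W² + W²) - 4)*0 + W = (2*W² - 4)*0 + W = (-4 + 2*W²)*0 + W = 0 + W = W)
(F(13) + r)² = (13 + 49)² = 62² = 3844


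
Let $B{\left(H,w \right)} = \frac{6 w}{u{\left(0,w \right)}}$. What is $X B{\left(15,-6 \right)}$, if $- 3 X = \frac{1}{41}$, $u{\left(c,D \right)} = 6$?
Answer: $\frac{2}{41} \approx 0.048781$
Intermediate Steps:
$X = - \frac{1}{123}$ ($X = - \frac{1}{3 \cdot 41} = \left(- \frac{1}{3}\right) \frac{1}{41} = - \frac{1}{123} \approx -0.0081301$)
$B{\left(H,w \right)} = w$ ($B{\left(H,w \right)} = \frac{6 w}{6} = 6 w \frac{1}{6} = w$)
$X B{\left(15,-6 \right)} = \left(- \frac{1}{123}\right) \left(-6\right) = \frac{2}{41}$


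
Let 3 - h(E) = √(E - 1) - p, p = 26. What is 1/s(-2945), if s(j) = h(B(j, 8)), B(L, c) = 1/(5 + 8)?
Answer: 377/10945 + 2*I*√39/10945 ≈ 0.034445 + 0.0011412*I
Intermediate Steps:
B(L, c) = 1/13
h(E) = 29 - √(-1 + E) (h(E) = 3 - (√(E - 1) - 1*26) = 3 - (√(-1 + E) - 26) = 3 - (-26 + √(-1 + E)) = 3 + (26 - √(-1 + E)) = 29 - √(-1 + E))
s(j) = 29 - 2*I*√39/13 (s(j) = 29 - √(-1 + 1/13) = 29 - √(-12/13) = 29 - 2*I*√39/13)
1/s(-2945) = 1/(29 - 2*I*√39/13)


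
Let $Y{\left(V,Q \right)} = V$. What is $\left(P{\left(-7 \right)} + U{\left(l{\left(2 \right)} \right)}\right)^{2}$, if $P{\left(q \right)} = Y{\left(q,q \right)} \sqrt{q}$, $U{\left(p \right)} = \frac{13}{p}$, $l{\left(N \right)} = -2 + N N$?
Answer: $\frac{\left(-13 + 14 i \sqrt{7}\right)^{2}}{4} \approx -300.75 - 240.76 i$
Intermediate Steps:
$l{\left(N \right)} = -2 + N^{2}$
$P{\left(q \right)} = q^{\frac{3}{2}}$ ($P{\left(q \right)} = q \sqrt{q} = q^{\frac{3}{2}}$)
$\left(P{\left(-7 \right)} + U{\left(l{\left(2 \right)} \right)}\right)^{2} = \left(\left(-7\right)^{\frac{3}{2}} + \frac{13}{-2 + 2^{2}}\right)^{2} = \left(- 7 i \sqrt{7} + \frac{13}{-2 + 4}\right)^{2} = \left(- 7 i \sqrt{7} + \frac{13}{2}\right)^{2} = \left(\frac{13}{2} - 7 i \sqrt{7}\right)^{2}$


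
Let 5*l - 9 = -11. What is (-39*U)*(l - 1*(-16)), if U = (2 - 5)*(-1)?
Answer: -9126/5 ≈ -1825.2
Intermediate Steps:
l = -⅖ (l = 9/5 + (⅕)*(-11) = 9/5 - 11/5 = -⅖ ≈ -0.40000)
U = 3 (U = -3*(-1) = 3)
(-39*U)*(l - 1*(-16)) = (-39*3)*(-⅖ - 1*(-16)) = -117*(-⅖ + 16) = -117*78/5 = -9126/5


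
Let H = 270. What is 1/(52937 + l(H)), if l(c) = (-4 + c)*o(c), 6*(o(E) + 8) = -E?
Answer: 1/38839 ≈ 2.5747e-5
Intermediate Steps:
o(E) = -8 - E/6 (o(E) = -8 + (-E)/6 = -8 - E/6)
l(c) = (-8 - c/6)*(-4 + c) (l(c) = (-4 + c)*(-8 - c/6) = (-8 - c/6)*(-4 + c))
1/(52937 + l(H)) = 1/(52937 - (-4 + 270)*(48 + 270)/6) = 1/(52937 - 1/6*266*318) = 1/(52937 - 14098) = 1/38839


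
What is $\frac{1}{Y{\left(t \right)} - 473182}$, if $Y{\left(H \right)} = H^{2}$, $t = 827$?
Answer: $\frac{1}{210747} \approx 4.745 \cdot 10^{-6}$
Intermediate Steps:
$\frac{1}{Y{\left(t \right)} - 473182} = \frac{1}{827^{2} - 473182} = \frac{1}{683929 - 473182} = \frac{1}{210747}$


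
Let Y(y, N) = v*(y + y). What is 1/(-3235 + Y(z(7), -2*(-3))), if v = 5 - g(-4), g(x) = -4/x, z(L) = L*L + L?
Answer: -1/2787 ≈ -0.00035881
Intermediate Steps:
z(L) = L + L**2 (z(L) = L**2 + L = L + L**2)
v = 4 (v = 5 - (-4)/(-4) = 5 - (-4)*(-1)/4 = 5 - 1*1 = 5 - 1 = 4)
Y(y, N) = 8*y (Y(y, N) = 4*(y + y) = 4*(2*y) = 8*y)
1/(-3235 + Y(z(7), -2*(-3))) = 1/(-3235 + 8*(7*(1 + 7))) = 1/(-3235 + 8*(7*8)) = 1/(-3235 + 8*56) = 1/(-3235 + 448) = 1/(-2787) = -1/2787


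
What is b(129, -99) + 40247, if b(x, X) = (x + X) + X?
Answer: 40178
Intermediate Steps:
b(x, X) = x + 2*X (b(x, X) = (X + x) + X = x + 2*X)
b(129, -99) + 40247 = (129 + 2*(-99)) + 40247 = (129 - 198) + 40247 = -69 + 40247 = 40178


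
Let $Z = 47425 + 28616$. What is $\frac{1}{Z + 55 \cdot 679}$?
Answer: $\frac{1}{113386} \approx 8.8194 \cdot 10^{-6}$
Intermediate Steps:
$Z = 76041$
$\frac{1}{Z + 55 \cdot 679} = \frac{1}{76041 + 55 \cdot 679} = \frac{1}{76041 + 37345} = \frac{1}{113386}$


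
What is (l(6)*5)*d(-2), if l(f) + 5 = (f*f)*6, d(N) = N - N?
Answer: 0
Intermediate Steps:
d(N) = 0
l(f) = -5 + 6*f² (l(f) = -5 + (f*f)*6 = -5 + f²*6 = -5 + 6*f²)
(l(6)*5)*d(-2) = ((-5 + 6*6²)*5)*0 = ((-5 + 6*36)*5)*0 = ((-5 + 216)*5)*0 = (211*5)*0 = 1055*0 = 0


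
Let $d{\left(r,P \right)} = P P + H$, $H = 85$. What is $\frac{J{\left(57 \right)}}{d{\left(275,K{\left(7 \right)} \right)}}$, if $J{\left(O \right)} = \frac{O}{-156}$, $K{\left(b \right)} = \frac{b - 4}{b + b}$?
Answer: $- \frac{931}{216697} \approx -0.0042963$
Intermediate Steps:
$K{\left(b \right)} = \frac{-4 + b}{2 b}$
$J{\left(O \right)} = - \frac{O}{156}$ ($J{\left(O \right)} = O \left(- \frac{1}{156}\right) = - \frac{O}{156}$)
$d{\left(r,P \right)} = 85 + P^{2}$ ($d{\left(r,P \right)} = P P + 85 = P^{2} + 85 = 85 + P^{2}$)
$\frac{J{\left(57 \right)}}{d{\left(275,K{\left(7 \right)} \right)}} = \frac{\left(- \frac{1}{156}\right) 57}{85 + \left(\frac{-4 + 7}{2 \cdot 7}\right)^{2}} = - \frac{19}{52 \left(85 + \left(\frac{1}{2} \cdot \frac{1}{7} \cdot 3\right)^{2}\right)} = - \frac{19}{52 \left(85 + \left(\frac{3}{14}\right)^{2}\right)} = - \frac{19}{52 \left(85 + \frac{9}{196}\right)} = - \frac{19}{52 \cdot \frac{16669}{196}} = \left(- \frac{19}{52}\right) \frac{196}{16669} = - \frac{931}{216697}$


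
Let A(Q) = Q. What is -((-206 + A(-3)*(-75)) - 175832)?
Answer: 175813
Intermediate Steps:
-((-206 + A(-3)*(-75)) - 175832) = -((-206 - 3*(-75)) - 175832) = -((-206 + 225) - 175832) = -(19 - 175832) = -1*(-175813) = 175813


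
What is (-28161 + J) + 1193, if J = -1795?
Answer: -28763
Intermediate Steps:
(-28161 + J) + 1193 = (-28161 - 1795) + 1193 = -29956 + 1193 = -28763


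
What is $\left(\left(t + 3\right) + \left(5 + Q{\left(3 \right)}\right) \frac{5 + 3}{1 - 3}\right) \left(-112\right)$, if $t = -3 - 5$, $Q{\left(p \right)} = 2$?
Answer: $3696$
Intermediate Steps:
$t = -8$ ($t = -3 - 5 = -8$)
$\left(\left(t + 3\right) + \left(5 + Q{\left(3 \right)}\right) \frac{5 + 3}{1 - 3}\right) \left(-112\right) = \left(\left(-8 + 3\right) + \left(5 + 2\right) \frac{5 + 3}{1 - 3}\right) \left(-112\right) = \left(-5 + 7 \frac{8}{-2}\right) \left(-112\right) = \left(-5 + 7 \cdot 8 \left(- \frac{1}{2}\right)\right) \left(-112\right) = \left(-5 + 7 \left(-4\right)\right) \left(-112\right) = \left(-5 - 28\right) \left(-112\right) = \left(-33\right) \left(-112\right) = 3696$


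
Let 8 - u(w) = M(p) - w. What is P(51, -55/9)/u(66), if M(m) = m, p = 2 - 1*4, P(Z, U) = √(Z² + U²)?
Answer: √213706/684 ≈ 0.67585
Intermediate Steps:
P(Z, U) = √(U² + Z²)
p = -2 (p = 2 - 4 = -2)
u(w) = 10 + w (u(w) = 8 - (-2 - w) = 8 + (2 + w) = 10 + w)
P(51, -55/9)/u(66) = √((-55/9)² + 51²)/(10 + 66) = √((-55*⅑)² + 2601)/76 = √((-55/9)² + 2601)*(1/76) = √(3025/81 + 2601)*(1/76) = √(213706/81)*(1/76) = (√213706/9)*(1/76) = √213706/684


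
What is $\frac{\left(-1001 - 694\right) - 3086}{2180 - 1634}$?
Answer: $- \frac{683}{78} \approx -8.7564$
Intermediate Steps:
$\frac{\left(-1001 - 694\right) - 3086}{2180 - 1634} = \frac{-1695 - 3086}{546} = \left(-4781\right) \frac{1}{546} = - \frac{683}{78}$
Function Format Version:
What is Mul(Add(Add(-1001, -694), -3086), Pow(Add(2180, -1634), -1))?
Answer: Rational(-683, 78) ≈ -8.7564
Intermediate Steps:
Mul(Add(Add(-1001, -694), -3086), Pow(Add(2180, -1634), -1)) = Mul(Add(-1695, -3086), Pow(546, -1)) = Mul(-4781, Rational(1, 546)) = Rational(-683, 78)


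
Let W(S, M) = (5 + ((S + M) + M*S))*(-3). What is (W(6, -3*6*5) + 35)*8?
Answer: 15136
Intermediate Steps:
W(S, M) = -15 - 3*M - 3*S - 3*M*S (W(S, M) = (5 + ((M + S) + M*S))*(-3) = (5 + (M + S + M*S))*(-3) = (5 + M + S + M*S)*(-3) = -15 - 3*M - 3*S - 3*M*S)
(W(6, -3*6*5) + 35)*8 = ((-15 - 3*(-3*6)*5 - 3*6 - 3*-3*6*5*6) + 35)*8 = ((-15 - (-54)*5 - 18 - 3*(-18*5)*6) + 35)*8 = ((-15 - 3*(-90) - 18 - 3*(-90)*6) + 35)*8 = ((-15 + 270 - 18 + 1620) + 35)*8 = (1857 + 35)*8 = 1892*8 = 15136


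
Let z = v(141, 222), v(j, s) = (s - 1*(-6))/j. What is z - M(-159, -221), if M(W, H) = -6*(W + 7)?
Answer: -42788/47 ≈ -910.38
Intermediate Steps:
M(W, H) = -42 - 6*W (M(W, H) = -6*(7 + W) = -42 - 6*W)
v(j, s) = (6 + s)/j (v(j, s) = (s + 6)/j = (6 + s)/j)
z = 76/47 (z = (6 + 222)/141 = (1/141)*228 = 76/47 ≈ 1.6170)
z - M(-159, -221) = 76/47 - (-42 - 6*(-159)) = 76/47 - (-42 + 954) = 76/47 - 1*912 = 76/47 - 912 = -42788/47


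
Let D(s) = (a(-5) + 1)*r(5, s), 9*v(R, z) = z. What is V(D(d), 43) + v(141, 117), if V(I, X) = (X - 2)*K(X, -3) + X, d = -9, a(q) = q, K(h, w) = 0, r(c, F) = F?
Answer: 56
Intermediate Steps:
v(R, z) = z/9
D(s) = -4*s (D(s) = (-5 + 1)*s = -4*s)
V(I, X) = X (V(I, X) = (X - 2)*0 + X = (-2 + X)*0 + X = 0 + X = X)
V(D(d), 43) + v(141, 117) = 43 + (1/9)*117 = 43 + 13 = 56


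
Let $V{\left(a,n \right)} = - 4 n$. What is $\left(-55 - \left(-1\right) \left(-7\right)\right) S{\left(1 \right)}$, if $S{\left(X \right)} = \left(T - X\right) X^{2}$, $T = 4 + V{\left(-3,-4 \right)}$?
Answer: $-1178$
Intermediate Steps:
$T = 20$ ($T = 4 - -16 = 4 + 16 = 20$)
$S{\left(X \right)} = X^{2} \left(20 - X\right)$ ($S{\left(X \right)} = \left(20 - X\right) X^{2} = X^{2} \left(20 - X\right)$)
$\left(-55 - \left(-1\right) \left(-7\right)\right) S{\left(1 \right)} = \left(-55 - \left(-1\right) \left(-7\right)\right) 1^{2} \left(20 - 1\right) = \left(-55 - 7\right) 1 \left(20 - 1\right) = \left(-55 - 7\right) 1 \cdot 19 = \left(-62\right) 19 = -1178$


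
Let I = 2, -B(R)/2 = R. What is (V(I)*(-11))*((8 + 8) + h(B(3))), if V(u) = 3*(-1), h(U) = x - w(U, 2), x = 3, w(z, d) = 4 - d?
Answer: 561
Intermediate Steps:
B(R) = -2*R
h(U) = 1 (h(U) = 3 - (4 - 1*2) = 3 - (4 - 2) = 3 - 1*2 = 3 - 2 = 1)
V(u) = -3
(V(I)*(-11))*((8 + 8) + h(B(3))) = (-3*(-11))*((8 + 8) + 1) = 33*(16 + 1) = 33*17 = 561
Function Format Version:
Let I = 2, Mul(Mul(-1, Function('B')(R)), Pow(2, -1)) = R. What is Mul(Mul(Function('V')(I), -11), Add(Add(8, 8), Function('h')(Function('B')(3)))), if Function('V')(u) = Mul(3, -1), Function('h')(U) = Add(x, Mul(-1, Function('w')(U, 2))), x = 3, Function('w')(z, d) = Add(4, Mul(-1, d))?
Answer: 561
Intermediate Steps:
Function('B')(R) = Mul(-2, R)
Function('h')(U) = 1 (Function('h')(U) = Add(3, Mul(-1, Add(4, Mul(-1, 2)))) = Add(3, Mul(-1, Add(4, -2))) = Add(3, Mul(-1, 2)) = Add(3, -2) = 1)
Function('V')(u) = -3
Mul(Mul(Function('V')(I), -11), Add(Add(8, 8), Function('h')(Function('B')(3)))) = Mul(Mul(-3, -11), Add(Add(8, 8), 1)) = Mul(33, Add(16, 1)) = Mul(33, 17) = 561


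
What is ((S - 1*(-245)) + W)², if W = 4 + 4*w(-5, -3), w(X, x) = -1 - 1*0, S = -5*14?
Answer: 30625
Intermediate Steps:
S = -70
w(X, x) = -1 (w(X, x) = -1 + 0 = -1)
W = 0 (W = 4 + 4*(-1) = 4 - 4 = 0)
((S - 1*(-245)) + W)² = ((-70 - 1*(-245)) + 0)² = ((-70 + 245) + 0)² = (175 + 0)² = 175² = 30625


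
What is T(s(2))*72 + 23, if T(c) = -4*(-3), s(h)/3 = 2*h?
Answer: 887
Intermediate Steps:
s(h) = 6*h (s(h) = 3*(2*h) = 6*h)
T(c) = 12
T(s(2))*72 + 23 = 12*72 + 23 = 864 + 23 = 887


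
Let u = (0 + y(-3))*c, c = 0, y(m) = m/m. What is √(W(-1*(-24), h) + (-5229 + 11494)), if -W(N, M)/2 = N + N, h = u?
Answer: √6169 ≈ 78.543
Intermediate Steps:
y(m) = 1
u = 0 (u = (0 + 1)*0 = 1*0 = 0)
h = 0
W(N, M) = -4*N (W(N, M) = -2*(N + N) = -4*N)
√(W(-1*(-24), h) + (-5229 + 11494)) = √(-(-4)*(-24) + (-5229 + 11494)) = √(-4*24 + 6265) = √(-96 + 6265) = √6169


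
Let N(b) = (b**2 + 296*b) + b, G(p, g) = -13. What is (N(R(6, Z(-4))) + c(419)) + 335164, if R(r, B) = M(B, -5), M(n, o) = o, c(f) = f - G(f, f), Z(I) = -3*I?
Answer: 334136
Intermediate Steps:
c(f) = 13 + f (c(f) = f - 1*(-13) = f + 13 = 13 + f)
R(r, B) = -5
N(b) = b**2 + 297*b
(N(R(6, Z(-4))) + c(419)) + 335164 = (-5*(297 - 5) + (13 + 419)) + 335164 = (-5*292 + 432) + 335164 = (-1460 + 432) + 335164 = -1028 + 335164 = 334136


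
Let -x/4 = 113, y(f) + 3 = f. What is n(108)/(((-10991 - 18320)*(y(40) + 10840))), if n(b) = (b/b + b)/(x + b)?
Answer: 109/109672616968 ≈ 9.9387e-10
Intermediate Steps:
y(f) = -3 + f
x = -452 (x = -4*113 = -452)
n(b) = (1 + b)/(-452 + b) (n(b) = (b/b + b)/(-452 + b) = (1 + b)/(-452 + b))
n(108)/(((-10991 - 18320)*(y(40) + 10840))) = ((1 + 108)/(-452 + 108))/(((-10991 - 18320)*((-3 + 40) + 10840))) = (109/(-344))/((-29311*(37 + 10840))) = (-1/344*109)/((-29311*10877)) = -109/344/(-318815747) = -109/344*(-1/318815747) = 109/109672616968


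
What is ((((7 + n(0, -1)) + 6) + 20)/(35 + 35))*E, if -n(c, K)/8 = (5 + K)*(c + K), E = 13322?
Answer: 86593/7 ≈ 12370.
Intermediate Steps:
n(c, K) = -8*(5 + K)*(K + c) (n(c, K) = -8*(5 + K)*(c + K) = -8*(5 + K)*(K + c))
((((7 + n(0, -1)) + 6) + 20)/(35 + 35))*E = ((((7 + (-40*(-1) - 40*0 - 8*(-1)² - 8*(-1)*0)) + 6) + 20)/(35 + 35))*13322 = ((((7 + (40 + 0 - 8*1 + 0)) + 6) + 20)/70)*13322 = ((((7 + (40 + 0 - 8 + 0)) + 6) + 20)*(1/70))*13322 = ((((7 + 32) + 6) + 20)*(1/70))*13322 = (((39 + 6) + 20)*(1/70))*13322 = ((45 + 20)*(1/70))*13322 = (65*(1/70))*13322 = (13/14)*13322 = 86593/7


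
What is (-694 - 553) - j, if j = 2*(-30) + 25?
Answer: -1212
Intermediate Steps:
j = -35 (j = -60 + 25 = -35)
(-694 - 553) - j = (-694 - 553) - 1*(-35) = -1247 + 35 = -1212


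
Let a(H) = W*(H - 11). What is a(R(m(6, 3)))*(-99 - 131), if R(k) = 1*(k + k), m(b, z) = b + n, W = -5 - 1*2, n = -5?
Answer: -14490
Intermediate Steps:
W = -7 (W = -5 - 2 = -7)
m(b, z) = -5 + b (m(b, z) = b - 5 = -5 + b)
R(k) = 2*k (R(k) = 1*(2*k) = 2*k)
a(H) = 77 - 7*H (a(H) = -7*(H - 11) = -7*(-11 + H) = 77 - 7*H)
a(R(m(6, 3)))*(-99 - 131) = (77 - 14*(-5 + 6))*(-99 - 131) = (77 - 14)*(-230) = 63*(-230) = -14490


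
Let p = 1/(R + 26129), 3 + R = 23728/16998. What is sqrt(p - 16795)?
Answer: I*sqrt(7458885812422)/21074 ≈ 129.6*I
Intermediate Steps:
R = -13633/8499 (R = -3 + 23728/16998 = -3 + 23728*(1/16998) = -3 + 11864/8499 = -13633/8499 ≈ -1.6041)
p = 8499/222056738 (p = 1/(-13633/8499 + 26129) = 1/(222056738/8499) = 8499/222056738 ≈ 3.8274e-5)
sqrt(p - 16795) = sqrt(8499/222056738 - 16795) = sqrt(-3729442906211/222056738) = I*sqrt(7458885812422)/21074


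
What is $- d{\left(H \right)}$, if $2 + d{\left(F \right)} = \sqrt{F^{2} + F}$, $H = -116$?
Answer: $2 - 2 \sqrt{3335} \approx -113.5$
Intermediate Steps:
$d{\left(F \right)} = -2 + \sqrt{F + F^{2}}$ ($d{\left(F \right)} = -2 + \sqrt{F^{2} + F} = -2 + \sqrt{F + F^{2}}$)
$- d{\left(H \right)} = - (-2 + \sqrt{- 116 \left(1 - 116\right)}) = - (-2 + \sqrt{\left(-116\right) \left(-115\right)}) = - (-2 + \sqrt{13340}) = - (-2 + 2 \sqrt{3335}) = 2 - 2 \sqrt{3335}$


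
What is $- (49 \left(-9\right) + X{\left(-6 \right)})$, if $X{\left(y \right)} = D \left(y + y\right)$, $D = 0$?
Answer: $441$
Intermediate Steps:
$X{\left(y \right)} = 0$ ($X{\left(y \right)} = 0 \left(y + y\right) = 0 \cdot 2 y = 0$)
$- (49 \left(-9\right) + X{\left(-6 \right)}) = - (49 \left(-9\right) + 0) = - (-441 + 0) = \left(-1\right) \left(-441\right) = 441$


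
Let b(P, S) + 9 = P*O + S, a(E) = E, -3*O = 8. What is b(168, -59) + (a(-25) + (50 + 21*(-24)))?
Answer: -995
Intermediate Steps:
O = -8/3 (O = -1/3*8 = -8/3 ≈ -2.6667)
b(P, S) = -9 + S - 8*P/3 (b(P, S) = -9 + (P*(-8/3) + S) = -9 + (-8*P/3 + S) = -9 + (S - 8*P/3) = -9 + S - 8*P/3)
b(168, -59) + (a(-25) + (50 + 21*(-24))) = (-9 - 59 - 8/3*168) + (-25 + (50 + 21*(-24))) = (-9 - 59 - 448) + (-25 + (50 - 504)) = -516 + (-25 - 454) = -516 - 479 = -995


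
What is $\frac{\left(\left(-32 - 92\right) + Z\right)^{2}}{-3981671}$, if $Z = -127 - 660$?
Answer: $- \frac{829921}{3981671} \approx -0.20844$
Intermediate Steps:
$Z = -787$ ($Z = -127 - 660 = -787$)
$\frac{\left(\left(-32 - 92\right) + Z\right)^{2}}{-3981671} = \frac{\left(\left(-32 - 92\right) - 787\right)^{2}}{-3981671} = \left(-124 - 787\right)^{2} \left(- \frac{1}{3981671}\right) = \left(-911\right)^{2} \left(- \frac{1}{3981671}\right) = 829921 \left(- \frac{1}{3981671}\right) = - \frac{829921}{3981671}$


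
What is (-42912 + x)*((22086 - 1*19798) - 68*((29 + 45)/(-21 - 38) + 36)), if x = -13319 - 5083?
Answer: 270272112/59 ≈ 4.5809e+6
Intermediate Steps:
x = -18402
(-42912 + x)*((22086 - 1*19798) - 68*((29 + 45)/(-21 - 38) + 36)) = (-42912 - 18402)*((22086 - 1*19798) - 68*((29 + 45)/(-21 - 38) + 36)) = -61314*((22086 - 19798) - 68*(74/(-59) + 36)) = -61314*(2288 - 68*(74*(-1/59) + 36)) = -61314*(2288 - 68*(-74/59 + 36)) = -61314*(2288 - 68*2050/59) = -61314*(2288 - 139400/59) = -61314*(-4408/59) = 270272112/59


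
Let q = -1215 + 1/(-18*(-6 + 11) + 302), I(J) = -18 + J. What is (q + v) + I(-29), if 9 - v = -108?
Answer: -242739/212 ≈ -1145.0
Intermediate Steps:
v = 117 (v = 9 - 1*(-108) = 9 + 108 = 117)
q = -257579/212 (q = -1215 + 1/(-18*5 + 302) = -1215 + 1/(-90 + 302) = -1215 + 1/212 = -257579/212 ≈ -1215.0)
(q + v) + I(-29) = (-257579/212 + 117) + (-18 - 29) = -232775/212 - 47 = -242739/212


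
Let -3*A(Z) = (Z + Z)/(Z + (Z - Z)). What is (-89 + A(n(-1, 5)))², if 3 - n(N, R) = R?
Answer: 72361/9 ≈ 8040.1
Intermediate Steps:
n(N, R) = 3 - R
A(Z) = -⅔ (A(Z) = -(Z + Z)/(3*(Z + (Z - Z))) = -2*Z/(3*(Z + 0)) = -2*Z/(3*Z) = -⅓*2 = -⅔)
(-89 + A(n(-1, 5)))² = (-89 - ⅔)² = (-269/3)² = 72361/9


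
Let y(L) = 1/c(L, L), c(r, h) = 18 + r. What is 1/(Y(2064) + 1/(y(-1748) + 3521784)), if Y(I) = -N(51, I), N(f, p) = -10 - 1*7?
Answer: 6092686319/103575669153 ≈ 0.058824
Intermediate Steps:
N(f, p) = -17 (N(f, p) = -10 - 7 = -17)
Y(I) = 17 (Y(I) = -1*(-17) = 17)
y(L) = 1/(18 + L)
1/(Y(2064) + 1/(y(-1748) + 3521784)) = 1/(17 + 1/(1/(18 - 1748) + 3521784)) = 1/(17 + 1/(1/(-1730) + 3521784)) = 1/(17 + 1/(-1/1730 + 3521784)) = 1/(17 + 1/(6092686319/1730)) = 1/(17 + 1730/6092686319) = 1/(103575669153/6092686319) = 6092686319/103575669153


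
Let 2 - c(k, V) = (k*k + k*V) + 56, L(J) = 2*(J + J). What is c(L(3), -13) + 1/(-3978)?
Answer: -167077/3978 ≈ -42.000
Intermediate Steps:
L(J) = 4*J (L(J) = 2*(2*J) = 4*J)
c(k, V) = -54 - k² - V*k (c(k, V) = 2 - ((k*k + k*V) + 56) = 2 - ((k² + V*k) + 56) = 2 - (56 + k² + V*k) = 2 + (-56 - k² - V*k) = -54 - k² - V*k)
c(L(3), -13) + 1/(-3978) = (-54 - (4*3)² - 1*(-13)*4*3) + 1/(-3978) = (-54 - 1*12² - 1*(-13)*12) - 1/3978 = (-54 - 1*144 + 156) - 1/3978 = (-54 - 144 + 156) - 1/3978 = -42 - 1/3978 = -167077/3978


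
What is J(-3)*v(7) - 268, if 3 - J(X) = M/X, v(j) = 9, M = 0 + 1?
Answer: -238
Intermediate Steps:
M = 1
J(X) = 3 - 1/X
J(-3)*v(7) - 268 = (3 - 1/(-3))*9 - 268 = (3 - 1*(-1/3))*9 - 268 = (3 + 1/3)*9 - 268 = (10/3)*9 - 268 = 30 - 268 = -238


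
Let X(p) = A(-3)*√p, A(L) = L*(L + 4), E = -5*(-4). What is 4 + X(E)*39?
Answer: 4 - 234*√5 ≈ -519.24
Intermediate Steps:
E = 20
A(L) = L*(4 + L)
X(p) = -3*√p (X(p) = (-3*(4 - 3))*√p = (-3*1)*√p = -3*√p)
4 + X(E)*39 = 4 - 6*√5*39 = 4 - 234*√5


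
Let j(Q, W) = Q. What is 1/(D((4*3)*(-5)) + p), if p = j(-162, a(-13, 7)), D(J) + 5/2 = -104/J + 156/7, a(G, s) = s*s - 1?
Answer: -210/29501 ≈ -0.0071184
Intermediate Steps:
a(G, s) = -1 + s² (a(G, s) = s² - 1 = -1 + s²)
D(J) = 277/14 - 104/J (D(J) = -5/2 + (-104/J + 156/7) = -5/2 + (156/7 - 104/J) = 277/14 - 104/J)
p = -162
1/(D((4*3)*(-5)) + p) = 1/((277/14 - 104/((4*3)*(-5))) - 162) = 1/((277/14 - 104/(12*(-5))) - 162) = 1/((277/14 - 104/(-60)) - 162) = 1/((277/14 - 104*(-1/60)) - 162) = 1/((277/14 + 26/15) - 162) = 1/(4519/210 - 162) = 1/(-29501/210) = -210/29501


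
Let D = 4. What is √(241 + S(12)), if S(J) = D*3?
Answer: √253 ≈ 15.906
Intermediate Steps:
S(J) = 12 (S(J) = 4*3 = 12)
√(241 + S(12)) = √(241 + 12) = √253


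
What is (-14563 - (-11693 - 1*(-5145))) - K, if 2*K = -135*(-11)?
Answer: -17515/2 ≈ -8757.5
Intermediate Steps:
K = 1485/2 (K = (-135*(-11))/2 = (1/2)*1485 = 1485/2 ≈ 742.50)
(-14563 - (-11693 - 1*(-5145))) - K = (-14563 - (-11693 - 1*(-5145))) - 1*1485/2 = (-14563 - (-11693 + 5145)) - 1485/2 = (-14563 - 1*(-6548)) - 1485/2 = (-14563 + 6548) - 1485/2 = -8015 - 1485/2 = -17515/2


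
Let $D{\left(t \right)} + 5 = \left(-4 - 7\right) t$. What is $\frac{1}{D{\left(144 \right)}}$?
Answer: $- \frac{1}{1589} \approx -0.00062933$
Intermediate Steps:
$D{\left(t \right)} = -5 - 11 t$ ($D{\left(t \right)} = -5 + \left(-4 - 7\right) t = -5 - 11 t$)
$\frac{1}{D{\left(144 \right)}} = \frac{1}{-5 - 1584} = \frac{1}{-1589} = - \frac{1}{1589}$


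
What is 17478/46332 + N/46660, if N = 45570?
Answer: 4065101/3002571 ≈ 1.3539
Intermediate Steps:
17478/46332 + N/46660 = 17478/46332 + 45570/46660 = 17478*(1/46332) + 45570*(1/46660) = 971/2574 + 4557/4666 = 4065101/3002571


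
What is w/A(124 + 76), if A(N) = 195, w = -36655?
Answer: -7331/39 ≈ -187.97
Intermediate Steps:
w/A(124 + 76) = -36655/195 = -36655*1/195 = -7331/39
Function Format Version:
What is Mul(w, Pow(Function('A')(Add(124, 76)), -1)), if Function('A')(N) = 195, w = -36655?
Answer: Rational(-7331, 39) ≈ -187.97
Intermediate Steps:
Mul(w, Pow(Function('A')(Add(124, 76)), -1)) = Mul(-36655, Pow(195, -1)) = Mul(-36655, Rational(1, 195)) = Rational(-7331, 39)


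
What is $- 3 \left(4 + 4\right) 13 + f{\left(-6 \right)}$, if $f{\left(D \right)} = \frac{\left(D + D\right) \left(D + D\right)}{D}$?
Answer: $-336$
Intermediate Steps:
$f{\left(D \right)} = 4 D$ ($f{\left(D \right)} = \frac{2 D 2 D}{D} = \frac{4 D^{2}}{D} = 4 D$)
$- 3 \left(4 + 4\right) 13 + f{\left(-6 \right)} = - 3 \left(4 + 4\right) 13 + 4 \left(-6\right) = \left(-3\right) 8 \cdot 13 - 24 = \left(-24\right) 13 - 24 = -312 - 24 = -336$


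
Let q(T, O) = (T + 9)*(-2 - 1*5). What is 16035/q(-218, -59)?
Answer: 16035/1463 ≈ 10.960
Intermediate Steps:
q(T, O) = -63 - 7*T (q(T, O) = (9 + T)*(-2 - 5) = (9 + T)*(-7) = -63 - 7*T)
16035/q(-218, -59) = 16035/(-63 - 7*(-218)) = 16035/(-63 + 1526) = 16035/1463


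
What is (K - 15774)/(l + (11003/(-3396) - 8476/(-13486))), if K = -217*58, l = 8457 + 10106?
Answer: -649422106080/425018568383 ≈ -1.5280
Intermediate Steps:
l = 18563
K = -12586
(K - 15774)/(l + (11003/(-3396) - 8476/(-13486))) = (-12586 - 15774)/(18563 + (11003/(-3396) - 8476/(-13486))) = -28360/(18563 + (11003*(-1/3396) - 8476*(-1/13486))) = -28360/(18563 + (-11003/3396 + 4238/6743)) = -28360/(18563 - 59800981/22899228) = -28360/425018568383/22899228 = -28360*22899228/425018568383 = -649422106080/425018568383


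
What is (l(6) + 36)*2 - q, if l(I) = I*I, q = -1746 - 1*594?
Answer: 2484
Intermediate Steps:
q = -2340 (q = -1746 - 594 = -2340)
l(I) = I**2
(l(6) + 36)*2 - q = (6**2 + 36)*2 - 1*(-2340) = (36 + 36)*2 + 2340 = 72*2 + 2340 = 144 + 2340 = 2484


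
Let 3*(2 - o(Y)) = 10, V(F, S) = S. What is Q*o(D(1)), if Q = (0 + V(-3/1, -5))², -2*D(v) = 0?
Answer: -100/3 ≈ -33.333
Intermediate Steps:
D(v) = 0 (D(v) = -½*0 = 0)
o(Y) = -4/3 (o(Y) = 2 - ⅓*10 = 2 - 10/3 = -4/3)
Q = 25 (Q = (0 - 5)² = (-5)² = 25)
Q*o(D(1)) = 25*(-4/3) = -100/3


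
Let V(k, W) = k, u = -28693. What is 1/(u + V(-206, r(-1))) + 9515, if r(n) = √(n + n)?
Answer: 274973984/28899 ≈ 9515.0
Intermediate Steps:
r(n) = √2*√n (r(n) = √(2*n) = √2*√n)
1/(u + V(-206, r(-1))) + 9515 = 1/(-28693 - 206) + 9515 = 1/(-28899) + 9515 = -1/28899 + 9515 = 274973984/28899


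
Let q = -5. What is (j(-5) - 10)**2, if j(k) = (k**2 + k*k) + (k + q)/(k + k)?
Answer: 1681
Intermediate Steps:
j(k) = 2*k**2 + (-5 + k)/(2*k) (j(k) = (k**2 + k*k) + (k - 5)/(k + k) = (k**2 + k**2) + (-5 + k)/((2*k)) = 2*k**2 + (-5 + k)*(1/(2*k)) = 2*k**2 + (-5 + k)/(2*k))
(j(-5) - 10)**2 = ((1/2)*(-5 - 5 + 4*(-5)**3)/(-5) - 10)**2 = ((1/2)*(-1/5)*(-5 - 5 + 4*(-125)) - 10)**2 = ((1/2)*(-1/5)*(-5 - 5 - 500) - 10)**2 = ((1/2)*(-1/5)*(-510) - 10)**2 = (51 - 10)**2 = 41**2 = 1681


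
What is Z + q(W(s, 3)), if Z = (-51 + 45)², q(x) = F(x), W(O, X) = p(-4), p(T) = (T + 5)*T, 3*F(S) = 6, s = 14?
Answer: 38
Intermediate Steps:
F(S) = 2 (F(S) = (⅓)*6 = 2)
p(T) = T*(5 + T) (p(T) = (5 + T)*T = T*(5 + T))
W(O, X) = -4 (W(O, X) = -4*(5 - 4) = -4*1 = -4)
q(x) = 2
Z = 36 (Z = (-6)² = 36)
Z + q(W(s, 3)) = 36 + 2 = 38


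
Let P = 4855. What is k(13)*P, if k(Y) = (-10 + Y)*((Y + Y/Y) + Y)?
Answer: 393255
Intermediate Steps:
k(Y) = (1 + 2*Y)*(-10 + Y) (k(Y) = (-10 + Y)*((Y + 1) + Y) = (-10 + Y)*((1 + Y) + Y) = (-10 + Y)*(1 + 2*Y) = (1 + 2*Y)*(-10 + Y))
k(13)*P = (-10 - 19*13 + 2*13**2)*4855 = (-10 - 247 + 2*169)*4855 = (-10 - 247 + 338)*4855 = 81*4855 = 393255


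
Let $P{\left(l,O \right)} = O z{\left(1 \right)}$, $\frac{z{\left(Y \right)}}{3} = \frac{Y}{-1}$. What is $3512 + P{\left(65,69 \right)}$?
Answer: $3305$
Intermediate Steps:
$z{\left(Y \right)} = - 3 Y$ ($z{\left(Y \right)} = 3 \frac{Y}{-1} = 3 Y \left(-1\right) = 3 \left(- Y\right) = - 3 Y$)
$P{\left(l,O \right)} = - 3 O$ ($P{\left(l,O \right)} = O \left(\left(-3\right) 1\right) = O \left(-3\right) = - 3 O$)
$3512 + P{\left(65,69 \right)} = 3512 - 207 = 3305$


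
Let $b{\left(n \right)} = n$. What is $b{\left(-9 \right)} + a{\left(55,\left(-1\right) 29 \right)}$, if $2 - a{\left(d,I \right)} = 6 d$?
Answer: $-337$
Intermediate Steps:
$a{\left(d,I \right)} = 2 - 6 d$
$b{\left(-9 \right)} + a{\left(55,\left(-1\right) 29 \right)} = -9 + \left(2 - 330\right) = -9 - 328 = -337$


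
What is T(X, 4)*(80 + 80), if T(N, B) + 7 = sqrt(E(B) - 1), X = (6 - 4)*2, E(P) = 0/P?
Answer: -1120 + 160*I ≈ -1120.0 + 160.0*I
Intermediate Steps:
E(P) = 0
X = 4 (X = 2*2 = 4)
T(N, B) = -7 + I (T(N, B) = -7 + sqrt(0 - 1) = -7 + sqrt(-1) = -7 + I)
T(X, 4)*(80 + 80) = (-7 + I)*(80 + 80) = (-7 + I)*160 = -1120 + 160*I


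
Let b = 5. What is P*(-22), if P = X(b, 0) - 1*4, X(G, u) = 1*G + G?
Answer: -132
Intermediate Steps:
X(G, u) = 2*G (X(G, u) = G + G = 2*G)
P = 6 (P = 2*5 - 1*4 = 10 - 4 = 6)
P*(-22) = 6*(-22) = -132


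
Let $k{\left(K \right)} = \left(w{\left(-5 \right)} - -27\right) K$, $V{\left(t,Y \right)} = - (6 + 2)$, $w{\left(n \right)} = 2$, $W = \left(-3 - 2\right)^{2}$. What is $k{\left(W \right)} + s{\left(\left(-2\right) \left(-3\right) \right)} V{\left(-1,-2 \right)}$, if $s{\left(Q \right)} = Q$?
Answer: $677$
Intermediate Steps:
$W = 25$ ($W = \left(-5\right)^{2} = 25$)
$V{\left(t,Y \right)} = -8$ ($V{\left(t,Y \right)} = \left(-1\right) 8 = -8$)
$k{\left(K \right)} = 29 K$ ($k{\left(K \right)} = \left(2 - -27\right) K = \left(2 + 27\right) K = 29 K$)
$k{\left(W \right)} + s{\left(\left(-2\right) \left(-3\right) \right)} V{\left(-1,-2 \right)} = 29 \cdot 25 + \left(-2\right) \left(-3\right) \left(-8\right) = 725 + 6 \left(-8\right) = 725 - 48 = 677$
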